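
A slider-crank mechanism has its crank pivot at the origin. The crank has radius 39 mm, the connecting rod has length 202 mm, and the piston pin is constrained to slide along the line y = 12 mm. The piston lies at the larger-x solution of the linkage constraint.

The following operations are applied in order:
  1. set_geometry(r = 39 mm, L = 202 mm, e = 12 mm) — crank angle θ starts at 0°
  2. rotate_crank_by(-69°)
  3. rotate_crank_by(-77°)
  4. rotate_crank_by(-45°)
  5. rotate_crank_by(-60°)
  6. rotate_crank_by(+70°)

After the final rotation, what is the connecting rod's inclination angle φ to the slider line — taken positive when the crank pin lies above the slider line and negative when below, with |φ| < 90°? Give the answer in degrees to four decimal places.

set_geometry: r = 39 mm, L = 202 mm, e = 12 mm; θ ← 0°
rotate_crank_by(-69°): θ ← 0° -69° = -69°
rotate_crank_by(-77°): θ ← -69° -77° = -146°
rotate_crank_by(-45°): θ ← -146° -45° = -191°
rotate_crank_by(-60°): θ ← -191° -60° = -251°
rotate_crank_by(+70°): θ ← -251° +70° = -181°
crank pin P = (r cos θ, r sin θ) = (-38.994060, 0.680644)
h = r sin θ − e = 0.680644 − 12 = -11.319356
sin φ = h / L = -11.319356 / 202 = -0.05603642
φ = arcsin(-0.05603642) = -3.212333°

-3.2123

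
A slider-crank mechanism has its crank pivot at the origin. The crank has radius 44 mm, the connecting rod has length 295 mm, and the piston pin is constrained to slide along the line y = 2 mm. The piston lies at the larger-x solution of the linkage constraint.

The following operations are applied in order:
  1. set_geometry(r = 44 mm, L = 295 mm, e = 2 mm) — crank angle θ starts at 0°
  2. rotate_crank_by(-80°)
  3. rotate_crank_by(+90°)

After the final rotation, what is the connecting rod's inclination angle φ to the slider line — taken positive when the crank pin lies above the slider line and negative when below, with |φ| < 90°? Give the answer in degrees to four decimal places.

1.0956

set_geometry: r = 44 mm, L = 295 mm, e = 2 mm; θ ← 0°
rotate_crank_by(-80°): θ ← 0° -80° = -80°
rotate_crank_by(+90°): θ ← -80° +90° = 10°
crank pin P = (r cos θ, r sin θ) = (43.331541, 7.640520)
h = r sin θ − e = 7.640520 − 2 = 5.640520
sin φ = h / L = 5.640520 / 295 = 0.01912041
φ = arcsin(0.01912041) = 1.095585°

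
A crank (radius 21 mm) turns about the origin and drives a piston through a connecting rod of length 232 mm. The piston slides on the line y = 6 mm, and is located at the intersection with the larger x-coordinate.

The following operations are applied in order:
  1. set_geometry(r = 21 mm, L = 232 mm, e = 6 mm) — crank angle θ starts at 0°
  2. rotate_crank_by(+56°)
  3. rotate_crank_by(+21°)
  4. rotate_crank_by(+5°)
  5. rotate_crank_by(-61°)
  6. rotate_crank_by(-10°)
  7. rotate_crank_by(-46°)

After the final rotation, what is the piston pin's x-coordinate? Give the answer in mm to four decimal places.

248.4993

set_geometry: r = 21 mm, L = 232 mm, e = 6 mm; θ ← 0°
rotate_crank_by(+56°): θ ← 0° +56° = 56°
rotate_crank_by(+21°): θ ← 56° +21° = 77°
rotate_crank_by(+5°): θ ← 77° +5° = 82°
rotate_crank_by(-61°): θ ← 82° -61° = 21°
rotate_crank_by(-10°): θ ← 21° -10° = 11°
rotate_crank_by(-46°): θ ← 11° -46° = -35°
crank pin P = (r cos θ, r sin θ) = (17.202193, -12.045105)
h = r sin θ − e = -12.045105 − 6 = -18.045105
x = r cos θ + √(L² − h²) = 17.202193 + √(53824.0 − 325.6258) = 17.202193 + 231.297156 = 248.499349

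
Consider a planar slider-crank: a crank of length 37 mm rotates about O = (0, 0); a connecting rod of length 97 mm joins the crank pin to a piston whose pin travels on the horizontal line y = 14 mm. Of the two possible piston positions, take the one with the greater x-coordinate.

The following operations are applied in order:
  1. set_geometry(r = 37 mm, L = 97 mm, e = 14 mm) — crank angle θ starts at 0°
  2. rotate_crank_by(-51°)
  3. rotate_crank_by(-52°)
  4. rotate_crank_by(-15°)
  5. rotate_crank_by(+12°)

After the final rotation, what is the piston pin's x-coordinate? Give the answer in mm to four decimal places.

73.1809

set_geometry: r = 37 mm, L = 97 mm, e = 14 mm; θ ← 0°
rotate_crank_by(-51°): θ ← 0° -51° = -51°
rotate_crank_by(-52°): θ ← -51° -52° = -103°
rotate_crank_by(-15°): θ ← -103° -15° = -118°
rotate_crank_by(+12°): θ ← -118° +12° = -106°
crank pin P = (r cos θ, r sin θ) = (-10.198582, -35.566683)
h = r sin θ − e = -35.566683 − 14 = -49.566683
x = r cos θ + √(L² − h²) = -10.198582 + √(9409.0 − 2456.8560) = -10.198582 + 83.379518 = 73.180935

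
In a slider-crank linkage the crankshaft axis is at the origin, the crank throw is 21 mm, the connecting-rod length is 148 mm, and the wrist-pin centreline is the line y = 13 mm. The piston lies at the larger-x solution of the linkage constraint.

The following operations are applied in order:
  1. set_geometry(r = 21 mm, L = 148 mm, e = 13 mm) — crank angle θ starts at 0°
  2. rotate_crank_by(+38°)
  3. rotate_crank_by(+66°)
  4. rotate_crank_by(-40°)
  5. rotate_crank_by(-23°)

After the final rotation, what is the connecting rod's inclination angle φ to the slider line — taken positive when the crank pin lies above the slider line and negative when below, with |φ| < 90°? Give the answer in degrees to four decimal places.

0.3009

set_geometry: r = 21 mm, L = 148 mm, e = 13 mm; θ ← 0°
rotate_crank_by(+38°): θ ← 0° +38° = 38°
rotate_crank_by(+66°): θ ← 38° +66° = 104°
rotate_crank_by(-40°): θ ← 104° -40° = 64°
rotate_crank_by(-23°): θ ← 64° -23° = 41°
crank pin P = (r cos θ, r sin θ) = (15.848901, 13.777240)
h = r sin θ − e = 13.777240 − 13 = 0.777240
sin φ = h / L = 0.777240 / 148 = 0.00525162
φ = arcsin(0.00525162) = 0.300897°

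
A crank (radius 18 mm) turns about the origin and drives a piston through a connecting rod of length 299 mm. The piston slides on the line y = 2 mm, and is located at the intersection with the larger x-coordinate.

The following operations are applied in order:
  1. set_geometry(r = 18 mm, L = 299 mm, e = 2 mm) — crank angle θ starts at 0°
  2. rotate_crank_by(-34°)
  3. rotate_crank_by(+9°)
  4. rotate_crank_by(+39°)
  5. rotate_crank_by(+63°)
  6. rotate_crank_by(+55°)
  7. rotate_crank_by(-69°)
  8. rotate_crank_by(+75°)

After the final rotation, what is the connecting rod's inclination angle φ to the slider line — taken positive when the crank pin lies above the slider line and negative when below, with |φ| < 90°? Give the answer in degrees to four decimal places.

set_geometry: r = 18 mm, L = 299 mm, e = 2 mm; θ ← 0°
rotate_crank_by(-34°): θ ← 0° -34° = -34°
rotate_crank_by(+9°): θ ← -34° +9° = -25°
rotate_crank_by(+39°): θ ← -25° +39° = 14°
rotate_crank_by(+63°): θ ← 14° +63° = 77°
rotate_crank_by(+55°): θ ← 77° +55° = 132°
rotate_crank_by(-69°): θ ← 132° -69° = 63°
rotate_crank_by(+75°): θ ← 63° +75° = 138°
crank pin P = (r cos θ, r sin θ) = (-13.376607, 12.044351)
h = r sin θ − e = 12.044351 − 2 = 10.044351
sin φ = h / L = 10.044351 / 299 = 0.03359315
φ = arcsin(0.03359315) = 1.925108°

1.9251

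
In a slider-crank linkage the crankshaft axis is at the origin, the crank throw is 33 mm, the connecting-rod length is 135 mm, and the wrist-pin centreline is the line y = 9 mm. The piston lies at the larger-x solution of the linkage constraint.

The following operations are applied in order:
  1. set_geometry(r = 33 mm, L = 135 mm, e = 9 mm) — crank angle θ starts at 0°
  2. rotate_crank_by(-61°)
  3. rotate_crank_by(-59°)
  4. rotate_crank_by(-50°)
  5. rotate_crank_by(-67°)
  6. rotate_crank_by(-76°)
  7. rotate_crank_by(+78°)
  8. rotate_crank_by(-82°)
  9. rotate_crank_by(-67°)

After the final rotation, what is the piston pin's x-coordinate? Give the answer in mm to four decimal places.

163.2719

set_geometry: r = 33 mm, L = 135 mm, e = 9 mm; θ ← 0°
rotate_crank_by(-61°): θ ← 0° -61° = -61°
rotate_crank_by(-59°): θ ← -61° -59° = -120°
rotate_crank_by(-50°): θ ← -120° -50° = -170°
rotate_crank_by(-67°): θ ← -170° -67° = -237°
rotate_crank_by(-76°): θ ← -237° -76° = -313°
rotate_crank_by(+78°): θ ← -313° +78° = -235°
rotate_crank_by(-82°): θ ← -235° -82° = -317°
rotate_crank_by(-67°): θ ← -317° -67° = -384°
crank pin P = (r cos θ, r sin θ) = (30.147000, -13.422309)
h = r sin θ − e = -13.422309 − 9 = -22.422309
x = r cos θ + √(L² − h²) = 30.147000 + √(18225.0 − 502.7600) = 30.147000 + 133.124904 = 163.271904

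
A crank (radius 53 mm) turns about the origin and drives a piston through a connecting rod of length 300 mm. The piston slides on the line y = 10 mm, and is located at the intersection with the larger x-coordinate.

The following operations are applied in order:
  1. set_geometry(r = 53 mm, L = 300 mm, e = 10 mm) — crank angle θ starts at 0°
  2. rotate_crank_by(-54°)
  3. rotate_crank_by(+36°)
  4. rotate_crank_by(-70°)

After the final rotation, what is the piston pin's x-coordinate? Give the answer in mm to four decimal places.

set_geometry: r = 53 mm, L = 300 mm, e = 10 mm; θ ← 0°
rotate_crank_by(-54°): θ ← 0° -54° = -54°
rotate_crank_by(+36°): θ ← -54° +36° = -18°
rotate_crank_by(-70°): θ ← -18° -70° = -88°
crank pin P = (r cos θ, r sin θ) = (1.849673, -52.967714)
h = r sin θ − e = -52.967714 − 10 = -62.967714
x = r cos θ + √(L² − h²) = 1.849673 + √(90000.0 − 3964.9330) = 1.849673 + 293.317349 = 295.167022

295.1670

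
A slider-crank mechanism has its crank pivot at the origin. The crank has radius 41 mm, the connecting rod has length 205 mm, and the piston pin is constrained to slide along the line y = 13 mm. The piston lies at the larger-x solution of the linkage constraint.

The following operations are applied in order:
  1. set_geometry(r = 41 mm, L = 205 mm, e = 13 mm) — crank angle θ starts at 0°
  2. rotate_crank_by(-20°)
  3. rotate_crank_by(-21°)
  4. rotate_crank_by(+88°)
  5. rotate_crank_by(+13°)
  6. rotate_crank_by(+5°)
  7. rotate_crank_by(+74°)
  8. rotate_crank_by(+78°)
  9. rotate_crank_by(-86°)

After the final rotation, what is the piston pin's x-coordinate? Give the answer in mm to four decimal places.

177.3148

set_geometry: r = 41 mm, L = 205 mm, e = 13 mm; θ ← 0°
rotate_crank_by(-20°): θ ← 0° -20° = -20°
rotate_crank_by(-21°): θ ← -20° -21° = -41°
rotate_crank_by(+88°): θ ← -41° +88° = 47°
rotate_crank_by(+13°): θ ← 47° +13° = 60°
rotate_crank_by(+5°): θ ← 60° +5° = 65°
rotate_crank_by(+74°): θ ← 65° +74° = 139°
rotate_crank_by(+78°): θ ← 139° +78° = 217°
rotate_crank_by(-86°): θ ← 217° -86° = 131°
crank pin P = (r cos θ, r sin θ) = (-26.898420, 30.943093)
h = r sin θ − e = 30.943093 − 13 = 17.943093
x = r cos θ + √(L² − h²) = -26.898420 + √(42025.0 − 321.9546) = -26.898420 + 204.213235 = 177.314815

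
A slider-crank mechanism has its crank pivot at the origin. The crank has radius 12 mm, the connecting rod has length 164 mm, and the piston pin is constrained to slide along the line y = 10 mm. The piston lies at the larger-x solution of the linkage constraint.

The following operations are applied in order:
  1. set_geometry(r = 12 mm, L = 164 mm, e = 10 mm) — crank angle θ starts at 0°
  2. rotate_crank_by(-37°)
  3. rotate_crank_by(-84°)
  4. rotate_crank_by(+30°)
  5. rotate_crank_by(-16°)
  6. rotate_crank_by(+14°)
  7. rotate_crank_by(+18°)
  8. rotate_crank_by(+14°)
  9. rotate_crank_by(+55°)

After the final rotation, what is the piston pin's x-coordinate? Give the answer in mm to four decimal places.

175.5476

set_geometry: r = 12 mm, L = 164 mm, e = 10 mm; θ ← 0°
rotate_crank_by(-37°): θ ← 0° -37° = -37°
rotate_crank_by(-84°): θ ← -37° -84° = -121°
rotate_crank_by(+30°): θ ← -121° +30° = -91°
rotate_crank_by(-16°): θ ← -91° -16° = -107°
rotate_crank_by(+14°): θ ← -107° +14° = -93°
rotate_crank_by(+18°): θ ← -93° +18° = -75°
rotate_crank_by(+14°): θ ← -75° +14° = -61°
rotate_crank_by(+55°): θ ← -61° +55° = -6°
crank pin P = (r cos θ, r sin θ) = (11.934263, -1.254342)
h = r sin θ − e = -1.254342 − 10 = -11.254342
x = r cos θ + √(L² − h²) = 11.934263 + √(26896.0 − 126.6602) = 11.934263 + 163.613385 = 175.547648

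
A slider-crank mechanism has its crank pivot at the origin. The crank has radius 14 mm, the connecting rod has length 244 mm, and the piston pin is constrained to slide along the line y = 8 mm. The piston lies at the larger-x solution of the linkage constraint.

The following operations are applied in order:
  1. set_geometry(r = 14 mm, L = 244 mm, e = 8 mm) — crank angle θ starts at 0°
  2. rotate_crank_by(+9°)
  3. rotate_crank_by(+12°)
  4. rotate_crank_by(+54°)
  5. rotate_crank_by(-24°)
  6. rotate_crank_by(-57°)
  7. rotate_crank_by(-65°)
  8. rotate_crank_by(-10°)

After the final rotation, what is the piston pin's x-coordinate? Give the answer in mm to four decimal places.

set_geometry: r = 14 mm, L = 244 mm, e = 8 mm; θ ← 0°
rotate_crank_by(+9°): θ ← 0° +9° = 9°
rotate_crank_by(+12°): θ ← 9° +12° = 21°
rotate_crank_by(+54°): θ ← 21° +54° = 75°
rotate_crank_by(-24°): θ ← 75° -24° = 51°
rotate_crank_by(-57°): θ ← 51° -57° = -6°
rotate_crank_by(-65°): θ ← -6° -65° = -71°
rotate_crank_by(-10°): θ ← -71° -10° = -81°
crank pin P = (r cos θ, r sin θ) = (2.190083, -13.827637)
h = r sin θ − e = -13.827637 − 8 = -21.827637
x = r cos θ + √(L² − h²) = 2.190083 + √(59536.0 − 476.4457) = 2.190083 + 243.021716 = 245.211798

245.2118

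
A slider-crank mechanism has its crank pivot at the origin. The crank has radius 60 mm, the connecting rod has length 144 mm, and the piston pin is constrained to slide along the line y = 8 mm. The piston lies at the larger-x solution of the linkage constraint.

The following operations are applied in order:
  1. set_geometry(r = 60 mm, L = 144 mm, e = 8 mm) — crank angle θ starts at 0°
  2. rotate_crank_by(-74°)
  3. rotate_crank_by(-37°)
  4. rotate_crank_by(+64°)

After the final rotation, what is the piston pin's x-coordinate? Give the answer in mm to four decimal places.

175.2491

set_geometry: r = 60 mm, L = 144 mm, e = 8 mm; θ ← 0°
rotate_crank_by(-74°): θ ← 0° -74° = -74°
rotate_crank_by(-37°): θ ← -74° -37° = -111°
rotate_crank_by(+64°): θ ← -111° +64° = -47°
crank pin P = (r cos θ, r sin θ) = (40.919902, -43.881222)
h = r sin θ − e = -43.881222 − 8 = -51.881222
x = r cos θ + √(L² − h²) = 40.919902 + √(20736.0 − 2691.6612) = 40.919902 + 134.329218 = 175.249120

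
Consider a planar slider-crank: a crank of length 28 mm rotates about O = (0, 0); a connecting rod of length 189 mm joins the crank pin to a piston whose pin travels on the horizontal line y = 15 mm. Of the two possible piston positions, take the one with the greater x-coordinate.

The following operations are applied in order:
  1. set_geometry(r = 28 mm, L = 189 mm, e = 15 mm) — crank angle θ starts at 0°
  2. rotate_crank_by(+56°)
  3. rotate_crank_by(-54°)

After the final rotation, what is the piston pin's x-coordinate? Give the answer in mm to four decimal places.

set_geometry: r = 28 mm, L = 189 mm, e = 15 mm; θ ← 0°
rotate_crank_by(+56°): θ ← 0° +56° = 56°
rotate_crank_by(-54°): θ ← 56° -54° = 2°
crank pin P = (r cos θ, r sin θ) = (27.982943, 0.977186)
h = r sin θ − e = 0.977186 − 15 = -14.022814
x = r cos θ + √(L² − h²) = 27.982943 + √(35721.0 − 196.6393) = 27.982943 + 188.479072 = 216.462015

216.4620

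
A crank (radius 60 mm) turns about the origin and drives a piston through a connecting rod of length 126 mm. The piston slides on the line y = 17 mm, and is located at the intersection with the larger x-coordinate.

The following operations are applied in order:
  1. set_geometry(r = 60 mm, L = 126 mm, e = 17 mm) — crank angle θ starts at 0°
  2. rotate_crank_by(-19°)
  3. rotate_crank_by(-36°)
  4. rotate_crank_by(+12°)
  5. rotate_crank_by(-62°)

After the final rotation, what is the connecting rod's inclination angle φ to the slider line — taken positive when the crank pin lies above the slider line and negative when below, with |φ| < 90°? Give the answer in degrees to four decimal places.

-36.5045

set_geometry: r = 60 mm, L = 126 mm, e = 17 mm; θ ← 0°
rotate_crank_by(-19°): θ ← 0° -19° = -19°
rotate_crank_by(-36°): θ ← -19° -36° = -55°
rotate_crank_by(+12°): θ ← -55° +12° = -43°
rotate_crank_by(-62°): θ ← -43° -62° = -105°
crank pin P = (r cos θ, r sin θ) = (-15.529143, -57.955550)
h = r sin θ − e = -57.955550 − 17 = -74.955550
sin φ = h / L = -74.955550 / 126 = -0.59488531
φ = arcsin(-0.59488531) = -36.504457°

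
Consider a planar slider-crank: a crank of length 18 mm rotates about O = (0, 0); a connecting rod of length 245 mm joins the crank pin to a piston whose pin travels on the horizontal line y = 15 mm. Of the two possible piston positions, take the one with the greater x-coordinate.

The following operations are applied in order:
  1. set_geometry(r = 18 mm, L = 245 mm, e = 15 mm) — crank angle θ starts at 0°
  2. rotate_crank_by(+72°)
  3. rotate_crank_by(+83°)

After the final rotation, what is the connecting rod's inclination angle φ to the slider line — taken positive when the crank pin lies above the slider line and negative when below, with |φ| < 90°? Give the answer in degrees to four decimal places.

-1.7292

set_geometry: r = 18 mm, L = 245 mm, e = 15 mm; θ ← 0°
rotate_crank_by(+72°): θ ← 0° +72° = 72°
rotate_crank_by(+83°): θ ← 72° +83° = 155°
crank pin P = (r cos θ, r sin θ) = (-16.313540, 7.607129)
h = r sin θ − e = 7.607129 − 15 = -7.392871
sin φ = h / L = -7.392871 / 245 = -0.03017498
φ = arcsin(-0.03017498) = -1.729162°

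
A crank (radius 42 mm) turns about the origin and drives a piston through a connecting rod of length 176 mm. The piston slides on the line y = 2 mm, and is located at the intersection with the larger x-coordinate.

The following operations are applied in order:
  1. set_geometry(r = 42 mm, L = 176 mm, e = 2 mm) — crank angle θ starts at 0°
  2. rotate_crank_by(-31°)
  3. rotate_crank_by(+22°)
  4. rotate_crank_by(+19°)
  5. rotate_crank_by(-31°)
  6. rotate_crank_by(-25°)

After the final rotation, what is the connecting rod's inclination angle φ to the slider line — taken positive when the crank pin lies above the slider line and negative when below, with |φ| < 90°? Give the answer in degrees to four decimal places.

set_geometry: r = 42 mm, L = 176 mm, e = 2 mm; θ ← 0°
rotate_crank_by(-31°): θ ← 0° -31° = -31°
rotate_crank_by(+22°): θ ← -31° +22° = -9°
rotate_crank_by(+19°): θ ← -9° +19° = 10°
rotate_crank_by(-31°): θ ← 10° -31° = -21°
rotate_crank_by(-25°): θ ← -21° -25° = -46°
crank pin P = (r cos θ, r sin θ) = (29.175652, -30.212272)
h = r sin θ − e = -30.212272 − 2 = -32.212272
sin φ = h / L = -32.212272 / 176 = -0.18302427
φ = arcsin(-0.18302427) = -10.545965°

-10.5460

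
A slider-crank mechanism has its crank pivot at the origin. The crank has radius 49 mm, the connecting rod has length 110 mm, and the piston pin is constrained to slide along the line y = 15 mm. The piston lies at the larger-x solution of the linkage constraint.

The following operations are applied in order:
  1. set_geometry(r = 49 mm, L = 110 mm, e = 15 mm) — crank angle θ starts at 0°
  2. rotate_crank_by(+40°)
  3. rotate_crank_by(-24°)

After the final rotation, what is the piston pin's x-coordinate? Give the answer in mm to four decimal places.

set_geometry: r = 49 mm, L = 110 mm, e = 15 mm; θ ← 0°
rotate_crank_by(+40°): θ ← 0° +40° = 40°
rotate_crank_by(-24°): θ ← 40° -24° = 16°
crank pin P = (r cos θ, r sin θ) = (47.101823, 13.506230)
h = r sin θ − e = 13.506230 − 15 = -1.493770
x = r cos θ + √(L² − h²) = 47.101823 + √(12100.0 − 2.2313) = 47.101823 + 109.989857 = 157.091680

157.0917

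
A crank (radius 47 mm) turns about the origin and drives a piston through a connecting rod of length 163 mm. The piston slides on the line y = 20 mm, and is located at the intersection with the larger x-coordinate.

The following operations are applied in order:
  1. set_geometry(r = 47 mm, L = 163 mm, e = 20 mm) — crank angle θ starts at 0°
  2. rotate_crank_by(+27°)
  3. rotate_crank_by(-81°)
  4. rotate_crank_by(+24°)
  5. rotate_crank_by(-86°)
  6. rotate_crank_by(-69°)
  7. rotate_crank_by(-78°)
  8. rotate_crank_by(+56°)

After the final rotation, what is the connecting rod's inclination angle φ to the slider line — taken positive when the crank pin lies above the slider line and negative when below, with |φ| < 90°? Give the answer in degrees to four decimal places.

0.4702

set_geometry: r = 47 mm, L = 163 mm, e = 20 mm; θ ← 0°
rotate_crank_by(+27°): θ ← 0° +27° = 27°
rotate_crank_by(-81°): θ ← 27° -81° = -54°
rotate_crank_by(+24°): θ ← -54° +24° = -30°
rotate_crank_by(-86°): θ ← -30° -86° = -116°
rotate_crank_by(-69°): θ ← -116° -69° = -185°
rotate_crank_by(-78°): θ ← -185° -78° = -263°
rotate_crank_by(+56°): θ ← -263° +56° = -207°
crank pin P = (r cos θ, r sin θ) = (-41.877307, 21.337553)
h = r sin θ − e = 21.337553 − 20 = 1.337553
sin φ = h / L = 1.337553 / 163 = 0.00820585
φ = arcsin(0.00820585) = 0.470166°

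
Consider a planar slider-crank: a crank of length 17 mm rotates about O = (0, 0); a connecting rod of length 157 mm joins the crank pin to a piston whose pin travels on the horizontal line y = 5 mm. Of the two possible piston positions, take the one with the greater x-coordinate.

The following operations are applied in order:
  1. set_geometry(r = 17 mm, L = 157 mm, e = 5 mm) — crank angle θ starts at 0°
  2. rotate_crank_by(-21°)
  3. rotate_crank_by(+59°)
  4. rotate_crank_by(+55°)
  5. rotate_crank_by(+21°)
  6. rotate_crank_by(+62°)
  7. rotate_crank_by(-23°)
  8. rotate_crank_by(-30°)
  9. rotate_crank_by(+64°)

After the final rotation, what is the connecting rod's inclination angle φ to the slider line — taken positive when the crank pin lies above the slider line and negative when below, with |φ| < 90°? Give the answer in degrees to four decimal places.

set_geometry: r = 17 mm, L = 157 mm, e = 5 mm; θ ← 0°
rotate_crank_by(-21°): θ ← 0° -21° = -21°
rotate_crank_by(+59°): θ ← -21° +59° = 38°
rotate_crank_by(+55°): θ ← 38° +55° = 93°
rotate_crank_by(+21°): θ ← 93° +21° = 114°
rotate_crank_by(+62°): θ ← 114° +62° = 176°
rotate_crank_by(-23°): θ ← 176° -23° = 153°
rotate_crank_by(-30°): θ ← 153° -30° = 123°
rotate_crank_by(+64°): θ ← 123° +64° = 187°
crank pin P = (r cos θ, r sin θ) = (-16.873285, -2.071779)
h = r sin θ − e = -2.071779 − 5 = -7.071779
sin φ = h / L = -7.071779 / 157 = -0.04504318
φ = arcsin(-0.04504318) = -2.581657°

-2.5817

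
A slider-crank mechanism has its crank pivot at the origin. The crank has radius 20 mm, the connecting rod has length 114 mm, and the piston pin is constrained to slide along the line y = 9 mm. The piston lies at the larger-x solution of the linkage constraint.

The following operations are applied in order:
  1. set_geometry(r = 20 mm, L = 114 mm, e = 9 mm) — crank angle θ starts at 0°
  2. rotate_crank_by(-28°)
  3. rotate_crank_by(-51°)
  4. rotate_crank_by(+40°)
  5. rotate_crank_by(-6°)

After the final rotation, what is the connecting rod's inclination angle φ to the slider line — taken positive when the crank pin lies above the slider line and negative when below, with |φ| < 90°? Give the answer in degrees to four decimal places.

set_geometry: r = 20 mm, L = 114 mm, e = 9 mm; θ ← 0°
rotate_crank_by(-28°): θ ← 0° -28° = -28°
rotate_crank_by(-51°): θ ← -28° -51° = -79°
rotate_crank_by(+40°): θ ← -79° +40° = -39°
rotate_crank_by(-6°): θ ← -39° -6° = -45°
crank pin P = (r cos θ, r sin θ) = (14.142136, -14.142136)
h = r sin θ − e = -14.142136 − 9 = -23.142136
sin φ = h / L = -23.142136 / 114 = -0.20300119
φ = arcsin(-0.20300119) = -11.712516°

-11.7125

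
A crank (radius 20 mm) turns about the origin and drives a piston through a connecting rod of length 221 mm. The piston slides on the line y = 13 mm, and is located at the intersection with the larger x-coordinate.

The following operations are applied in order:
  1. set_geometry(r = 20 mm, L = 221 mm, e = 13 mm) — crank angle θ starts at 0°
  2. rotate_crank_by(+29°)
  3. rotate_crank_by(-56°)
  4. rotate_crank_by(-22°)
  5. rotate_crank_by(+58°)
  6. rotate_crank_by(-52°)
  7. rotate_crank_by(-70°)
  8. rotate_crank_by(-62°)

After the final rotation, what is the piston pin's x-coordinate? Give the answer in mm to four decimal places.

set_geometry: r = 20 mm, L = 221 mm, e = 13 mm; θ ← 0°
rotate_crank_by(+29°): θ ← 0° +29° = 29°
rotate_crank_by(-56°): θ ← 29° -56° = -27°
rotate_crank_by(-22°): θ ← -27° -22° = -49°
rotate_crank_by(+58°): θ ← -49° +58° = 9°
rotate_crank_by(-52°): θ ← 9° -52° = -43°
rotate_crank_by(-70°): θ ← -43° -70° = -113°
rotate_crank_by(-62°): θ ← -113° -62° = -175°
crank pin P = (r cos θ, r sin θ) = (-19.923894, -1.743115)
h = r sin θ − e = -1.743115 − 13 = -14.743115
x = r cos θ + √(L² − h²) = -19.923894 + √(48841.0 − 217.3594) = -19.923894 + 220.507688 = 200.583794

200.5838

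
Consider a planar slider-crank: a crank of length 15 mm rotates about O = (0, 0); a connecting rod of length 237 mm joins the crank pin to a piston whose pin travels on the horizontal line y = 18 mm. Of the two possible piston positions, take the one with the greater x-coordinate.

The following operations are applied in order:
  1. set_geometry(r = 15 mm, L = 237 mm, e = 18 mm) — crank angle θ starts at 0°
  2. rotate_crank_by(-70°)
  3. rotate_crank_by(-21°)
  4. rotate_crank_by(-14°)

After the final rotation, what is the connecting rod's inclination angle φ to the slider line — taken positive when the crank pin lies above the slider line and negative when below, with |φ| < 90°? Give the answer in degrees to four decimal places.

-7.8791

set_geometry: r = 15 mm, L = 237 mm, e = 18 mm; θ ← 0°
rotate_crank_by(-70°): θ ← 0° -70° = -70°
rotate_crank_by(-21°): θ ← -70° -21° = -91°
rotate_crank_by(-14°): θ ← -91° -14° = -105°
crank pin P = (r cos θ, r sin θ) = (-3.882286, -14.488887)
h = r sin θ − e = -14.488887 − 18 = -32.488887
sin φ = h / L = -32.488887 / 237 = -0.13708391
φ = arcsin(-0.13708391) = -7.879140°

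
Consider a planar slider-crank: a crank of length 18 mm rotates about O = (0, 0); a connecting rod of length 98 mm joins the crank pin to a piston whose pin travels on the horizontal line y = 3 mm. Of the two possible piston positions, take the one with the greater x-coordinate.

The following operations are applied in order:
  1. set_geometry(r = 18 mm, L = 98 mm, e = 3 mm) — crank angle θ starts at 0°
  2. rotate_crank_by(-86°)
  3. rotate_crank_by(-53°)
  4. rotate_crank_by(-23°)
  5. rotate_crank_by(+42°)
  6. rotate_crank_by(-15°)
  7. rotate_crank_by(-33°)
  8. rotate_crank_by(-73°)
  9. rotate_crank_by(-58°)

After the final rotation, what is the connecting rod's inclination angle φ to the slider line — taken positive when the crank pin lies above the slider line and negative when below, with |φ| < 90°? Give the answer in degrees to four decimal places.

set_geometry: r = 18 mm, L = 98 mm, e = 3 mm; θ ← 0°
rotate_crank_by(-86°): θ ← 0° -86° = -86°
rotate_crank_by(-53°): θ ← -86° -53° = -139°
rotate_crank_by(-23°): θ ← -139° -23° = -162°
rotate_crank_by(+42°): θ ← -162° +42° = -120°
rotate_crank_by(-15°): θ ← -120° -15° = -135°
rotate_crank_by(-33°): θ ← -135° -33° = -168°
rotate_crank_by(-73°): θ ← -168° -73° = -241°
rotate_crank_by(-58°): θ ← -241° -58° = -299°
crank pin P = (r cos θ, r sin θ) = (8.726573, 15.743155)
h = r sin θ − e = 15.743155 − 3 = 12.743155
sin φ = h / L = 12.743155 / 98 = 0.13003219
φ = arcsin(0.13003219) = 7.471453°

7.4715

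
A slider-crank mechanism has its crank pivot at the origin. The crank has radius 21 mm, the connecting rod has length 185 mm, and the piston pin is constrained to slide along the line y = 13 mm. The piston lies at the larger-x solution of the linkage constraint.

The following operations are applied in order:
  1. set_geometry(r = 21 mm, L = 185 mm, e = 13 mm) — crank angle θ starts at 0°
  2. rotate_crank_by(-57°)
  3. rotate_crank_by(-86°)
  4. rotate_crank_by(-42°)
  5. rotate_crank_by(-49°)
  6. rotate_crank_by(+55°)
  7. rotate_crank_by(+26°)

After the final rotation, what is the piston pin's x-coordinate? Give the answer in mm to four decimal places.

164.9114

set_geometry: r = 21 mm, L = 185 mm, e = 13 mm; θ ← 0°
rotate_crank_by(-57°): θ ← 0° -57° = -57°
rotate_crank_by(-86°): θ ← -57° -86° = -143°
rotate_crank_by(-42°): θ ← -143° -42° = -185°
rotate_crank_by(-49°): θ ← -185° -49° = -234°
rotate_crank_by(+55°): θ ← -234° +55° = -179°
rotate_crank_by(+26°): θ ← -179° +26° = -153°
crank pin P = (r cos θ, r sin θ) = (-18.711137, -9.533800)
h = r sin θ − e = -9.533800 − 13 = -22.533800
x = r cos θ + √(L² − h²) = -18.711137 + √(34225.0 − 507.7722) = -18.711137 + 183.622515 = 164.911378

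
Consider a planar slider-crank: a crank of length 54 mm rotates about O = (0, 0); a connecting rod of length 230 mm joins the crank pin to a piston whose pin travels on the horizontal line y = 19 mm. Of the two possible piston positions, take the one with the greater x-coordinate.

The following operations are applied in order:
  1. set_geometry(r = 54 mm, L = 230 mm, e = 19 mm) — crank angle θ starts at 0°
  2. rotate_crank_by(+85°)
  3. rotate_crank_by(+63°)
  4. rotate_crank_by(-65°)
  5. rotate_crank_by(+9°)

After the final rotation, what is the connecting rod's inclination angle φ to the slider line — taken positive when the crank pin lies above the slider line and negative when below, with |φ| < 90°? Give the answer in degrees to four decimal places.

8.7446

set_geometry: r = 54 mm, L = 230 mm, e = 19 mm; θ ← 0°
rotate_crank_by(+85°): θ ← 0° +85° = 85°
rotate_crank_by(+63°): θ ← 85° +63° = 148°
rotate_crank_by(-65°): θ ← 148° -65° = 83°
rotate_crank_by(+9°): θ ← 83° +9° = 92°
crank pin P = (r cos θ, r sin θ) = (-1.884573, 53.967105)
h = r sin θ − e = 53.967105 − 19 = 34.967105
sin φ = h / L = 34.967105 / 230 = 0.15203089
φ = arcsin(0.15203089) = 8.744638°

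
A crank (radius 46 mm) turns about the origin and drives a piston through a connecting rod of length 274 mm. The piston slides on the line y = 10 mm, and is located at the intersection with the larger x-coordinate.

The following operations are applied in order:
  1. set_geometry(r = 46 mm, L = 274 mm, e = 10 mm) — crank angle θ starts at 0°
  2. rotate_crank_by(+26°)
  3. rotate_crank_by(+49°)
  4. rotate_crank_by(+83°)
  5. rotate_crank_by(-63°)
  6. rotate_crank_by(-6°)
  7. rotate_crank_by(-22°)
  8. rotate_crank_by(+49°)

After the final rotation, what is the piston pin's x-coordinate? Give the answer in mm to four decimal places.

set_geometry: r = 46 mm, L = 274 mm, e = 10 mm; θ ← 0°
rotate_crank_by(+26°): θ ← 0° +26° = 26°
rotate_crank_by(+49°): θ ← 26° +49° = 75°
rotate_crank_by(+83°): θ ← 75° +83° = 158°
rotate_crank_by(-63°): θ ← 158° -63° = 95°
rotate_crank_by(-6°): θ ← 95° -6° = 89°
rotate_crank_by(-22°): θ ← 89° -22° = 67°
rotate_crank_by(+49°): θ ← 67° +49° = 116°
crank pin P = (r cos θ, r sin θ) = (-20.165073, 41.344526)
h = r sin θ − e = 41.344526 − 10 = 31.344526
x = r cos θ + √(L² − h²) = -20.165073 + √(75076.0 − 982.4793) = -20.165073 + 272.201250 = 252.036178

252.0362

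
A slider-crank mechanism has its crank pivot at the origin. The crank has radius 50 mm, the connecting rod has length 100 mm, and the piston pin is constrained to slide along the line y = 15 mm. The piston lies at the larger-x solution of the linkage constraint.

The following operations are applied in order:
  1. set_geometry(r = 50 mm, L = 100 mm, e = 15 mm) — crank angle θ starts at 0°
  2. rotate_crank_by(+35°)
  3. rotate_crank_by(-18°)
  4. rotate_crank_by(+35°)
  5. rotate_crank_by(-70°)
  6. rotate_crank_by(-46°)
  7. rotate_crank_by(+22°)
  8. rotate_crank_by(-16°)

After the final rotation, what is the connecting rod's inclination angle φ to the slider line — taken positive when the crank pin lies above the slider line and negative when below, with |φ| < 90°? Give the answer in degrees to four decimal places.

set_geometry: r = 50 mm, L = 100 mm, e = 15 mm; θ ← 0°
rotate_crank_by(+35°): θ ← 0° +35° = 35°
rotate_crank_by(-18°): θ ← 35° -18° = 17°
rotate_crank_by(+35°): θ ← 17° +35° = 52°
rotate_crank_by(-70°): θ ← 52° -70° = -18°
rotate_crank_by(-46°): θ ← -18° -46° = -64°
rotate_crank_by(+22°): θ ← -64° +22° = -42°
rotate_crank_by(-16°): θ ← -42° -16° = -58°
crank pin P = (r cos θ, r sin θ) = (26.495963, -42.402405)
h = r sin θ − e = -42.402405 − 15 = -57.402405
sin φ = h / L = -57.402405 / 100 = -0.57402405
φ = arcsin(-0.57402405) = -35.031314°

-35.0313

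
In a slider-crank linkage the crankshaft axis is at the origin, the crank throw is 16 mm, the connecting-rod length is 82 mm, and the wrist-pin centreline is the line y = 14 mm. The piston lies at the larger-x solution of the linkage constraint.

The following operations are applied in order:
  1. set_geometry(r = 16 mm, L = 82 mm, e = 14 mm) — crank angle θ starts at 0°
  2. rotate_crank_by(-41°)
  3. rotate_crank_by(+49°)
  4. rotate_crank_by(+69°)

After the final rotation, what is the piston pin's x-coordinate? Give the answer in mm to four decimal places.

85.5838

set_geometry: r = 16 mm, L = 82 mm, e = 14 mm; θ ← 0°
rotate_crank_by(-41°): θ ← 0° -41° = -41°
rotate_crank_by(+49°): θ ← -41° +49° = 8°
rotate_crank_by(+69°): θ ← 8° +69° = 77°
crank pin P = (r cos θ, r sin θ) = (3.599217, 15.589921)
h = r sin θ − e = 15.589921 − 14 = 1.589921
x = r cos θ + √(L² − h²) = 3.599217 + √(6724.0 − 2.5278) = 3.599217 + 81.984585 = 85.583802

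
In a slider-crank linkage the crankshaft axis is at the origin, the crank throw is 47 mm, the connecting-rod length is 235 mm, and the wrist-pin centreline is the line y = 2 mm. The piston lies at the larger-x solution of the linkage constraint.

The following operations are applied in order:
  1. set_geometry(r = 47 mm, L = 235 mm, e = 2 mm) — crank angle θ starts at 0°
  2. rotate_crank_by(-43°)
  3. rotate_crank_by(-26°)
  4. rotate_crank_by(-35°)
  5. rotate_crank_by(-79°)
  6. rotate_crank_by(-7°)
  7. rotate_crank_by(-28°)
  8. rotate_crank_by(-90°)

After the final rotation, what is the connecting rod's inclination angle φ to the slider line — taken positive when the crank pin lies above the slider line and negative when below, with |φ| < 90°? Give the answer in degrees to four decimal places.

8.5743

set_geometry: r = 47 mm, L = 235 mm, e = 2 mm; θ ← 0°
rotate_crank_by(-43°): θ ← 0° -43° = -43°
rotate_crank_by(-26°): θ ← -43° -26° = -69°
rotate_crank_by(-35°): θ ← -69° -35° = -104°
rotate_crank_by(-79°): θ ← -104° -79° = -183°
rotate_crank_by(-7°): θ ← -183° -7° = -190°
rotate_crank_by(-28°): θ ← -190° -28° = -218°
rotate_crank_by(-90°): θ ← -218° -90° = -308°
crank pin P = (r cos θ, r sin θ) = (28.936089, 37.036505)
h = r sin θ − e = 37.036505 − 2 = 35.036505
sin φ = h / L = 35.036505 / 235 = 0.14909151
φ = arcsin(0.14909151) = 8.574282°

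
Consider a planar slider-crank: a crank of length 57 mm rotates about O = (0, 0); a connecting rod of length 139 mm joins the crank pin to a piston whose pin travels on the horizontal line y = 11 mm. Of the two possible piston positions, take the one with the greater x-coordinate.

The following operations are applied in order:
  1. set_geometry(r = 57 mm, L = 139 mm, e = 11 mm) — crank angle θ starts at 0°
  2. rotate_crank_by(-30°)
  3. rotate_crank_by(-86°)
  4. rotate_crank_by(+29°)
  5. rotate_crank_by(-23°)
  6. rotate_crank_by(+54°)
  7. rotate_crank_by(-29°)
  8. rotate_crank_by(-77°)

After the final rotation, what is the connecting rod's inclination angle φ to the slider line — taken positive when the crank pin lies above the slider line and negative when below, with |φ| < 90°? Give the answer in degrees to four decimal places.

-11.8796

set_geometry: r = 57 mm, L = 139 mm, e = 11 mm; θ ← 0°
rotate_crank_by(-30°): θ ← 0° -30° = -30°
rotate_crank_by(-86°): θ ← -30° -86° = -116°
rotate_crank_by(+29°): θ ← -116° +29° = -87°
rotate_crank_by(-23°): θ ← -87° -23° = -110°
rotate_crank_by(+54°): θ ← -110° +54° = -56°
rotate_crank_by(-29°): θ ← -56° -29° = -85°
rotate_crank_by(-77°): θ ← -85° -77° = -162°
crank pin P = (r cos θ, r sin θ) = (-54.210221, -17.613969)
h = r sin θ − e = -17.613969 − 11 = -28.613969
sin φ = h / L = -28.613969 / 139 = -0.20585589
φ = arcsin(-0.20585589) = -11.879607°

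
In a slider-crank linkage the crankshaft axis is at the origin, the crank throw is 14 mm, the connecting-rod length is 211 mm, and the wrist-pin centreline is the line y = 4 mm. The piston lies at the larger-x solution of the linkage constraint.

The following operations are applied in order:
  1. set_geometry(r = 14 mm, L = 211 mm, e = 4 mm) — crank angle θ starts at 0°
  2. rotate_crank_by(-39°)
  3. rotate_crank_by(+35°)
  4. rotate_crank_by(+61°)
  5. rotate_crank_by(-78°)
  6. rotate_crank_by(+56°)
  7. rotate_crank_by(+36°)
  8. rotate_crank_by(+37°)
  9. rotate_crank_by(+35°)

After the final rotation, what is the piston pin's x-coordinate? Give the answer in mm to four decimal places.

199.7727

set_geometry: r = 14 mm, L = 211 mm, e = 4 mm; θ ← 0°
rotate_crank_by(-39°): θ ← 0° -39° = -39°
rotate_crank_by(+35°): θ ← -39° +35° = -4°
rotate_crank_by(+61°): θ ← -4° +61° = 57°
rotate_crank_by(-78°): θ ← 57° -78° = -21°
rotate_crank_by(+56°): θ ← -21° +56° = 35°
rotate_crank_by(+36°): θ ← 35° +36° = 71°
rotate_crank_by(+37°): θ ← 71° +37° = 108°
rotate_crank_by(+35°): θ ← 108° +35° = 143°
crank pin P = (r cos θ, r sin θ) = (-11.180897, 8.425410)
h = r sin θ − e = 8.425410 − 4 = 4.425410
x = r cos θ + √(L² − h²) = -11.180897 + √(44521.0 − 19.5843) = -11.180897 + 210.953587 = 199.772690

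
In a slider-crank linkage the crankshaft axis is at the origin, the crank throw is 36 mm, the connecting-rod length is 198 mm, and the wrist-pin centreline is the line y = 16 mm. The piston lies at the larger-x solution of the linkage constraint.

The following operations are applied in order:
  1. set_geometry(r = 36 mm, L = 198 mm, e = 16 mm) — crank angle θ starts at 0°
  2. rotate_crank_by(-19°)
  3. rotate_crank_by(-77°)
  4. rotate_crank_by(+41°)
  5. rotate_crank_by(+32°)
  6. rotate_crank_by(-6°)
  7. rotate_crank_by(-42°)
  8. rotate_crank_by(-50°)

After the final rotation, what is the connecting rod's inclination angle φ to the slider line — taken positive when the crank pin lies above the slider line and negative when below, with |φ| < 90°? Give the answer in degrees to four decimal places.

set_geometry: r = 36 mm, L = 198 mm, e = 16 mm; θ ← 0°
rotate_crank_by(-19°): θ ← 0° -19° = -19°
rotate_crank_by(-77°): θ ← -19° -77° = -96°
rotate_crank_by(+41°): θ ← -96° +41° = -55°
rotate_crank_by(+32°): θ ← -55° +32° = -23°
rotate_crank_by(-6°): θ ← -23° -6° = -29°
rotate_crank_by(-42°): θ ← -29° -42° = -71°
rotate_crank_by(-50°): θ ← -71° -50° = -121°
crank pin P = (r cos θ, r sin θ) = (-18.541371, -30.858023)
h = r sin θ − e = -30.858023 − 16 = -46.858023
sin φ = h / L = -46.858023 / 198 = -0.23665668
φ = arcsin(-0.23665668) = -13.689299°

-13.6893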